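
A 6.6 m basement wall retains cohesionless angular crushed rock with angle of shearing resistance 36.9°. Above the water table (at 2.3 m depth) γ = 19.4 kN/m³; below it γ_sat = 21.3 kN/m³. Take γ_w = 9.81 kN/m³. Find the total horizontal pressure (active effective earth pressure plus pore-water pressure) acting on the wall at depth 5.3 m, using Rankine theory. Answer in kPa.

K_a = (1 − sin φ)/(1 + sin φ) = 0.2497.
γ' = 21.3 − 9.81 = 11.49 kN/m³.
Effective vertical stress at 5.3 m: σ'_v = 19.4×2.3 + 11.49×3.00 = 79.09 kPa.
σ'_h = K_a σ'_v = 0.2497 × 79.09 = 19.75 kPa; u = γ_w × 3.00 = 29.43 kPa.
Total σ_h = 19.75 + 29.43 = 49.18 kPa.

49.2 kPa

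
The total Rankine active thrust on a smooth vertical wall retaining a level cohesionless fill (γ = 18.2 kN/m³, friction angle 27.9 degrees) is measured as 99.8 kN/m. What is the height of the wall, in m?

K_a = 0.3625. P_a = ½ K_a γ H² ⇒ H = √(2P_a/(K_a γ)).
H = √(2×99.8/(0.3625×18.2)) = 5.501 m.

5.50 m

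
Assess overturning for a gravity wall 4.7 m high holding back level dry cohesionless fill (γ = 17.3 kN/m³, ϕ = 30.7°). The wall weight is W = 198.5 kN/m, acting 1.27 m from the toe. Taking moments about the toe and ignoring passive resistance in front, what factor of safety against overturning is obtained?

2.60

K_a = tan²(45° − 30.7°/2) = 0.3240.
P_a = ½K_aγH² = 0.5×0.3240×17.3×4.7² = 61.91 kN/m, acting at H/3 = 1.567 m above the base.
Overturning moment M_o = P_a × H/3 = 61.91 × 1.567 = 97.00.
Resisting moment M_r = W × 1.27 = 198.5 × 1.27 = 252.1.
FS_overturning = M_r/M_o = 252.1/97.00 = 2.599.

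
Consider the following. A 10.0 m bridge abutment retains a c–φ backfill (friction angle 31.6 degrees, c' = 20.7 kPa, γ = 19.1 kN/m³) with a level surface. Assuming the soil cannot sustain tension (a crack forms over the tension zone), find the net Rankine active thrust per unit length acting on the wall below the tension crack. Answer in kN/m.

112 kN/m

K_a = 0.3123; √K_a = 0.5589.
Tension-crack depth z_c = 2c/(γ√K_a) = 2×20.7/(19.1×0.5589) = 3.878 m.
σ_a at base = K_a γ H − 2c√K_a = 0.3123×19.1×10.0 − 2×20.7×0.5589 = 36.52 kPa.
P_a = ½ × 36.52 × (H − z_c) = 0.5×36.52×6.122 = 111.8 kN/m.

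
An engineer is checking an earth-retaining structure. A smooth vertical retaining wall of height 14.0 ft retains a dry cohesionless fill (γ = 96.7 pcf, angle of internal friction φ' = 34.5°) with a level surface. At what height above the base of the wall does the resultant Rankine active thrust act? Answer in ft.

K_a = 0.2768.
The pressure distribution is triangular, so the resultant acts at H/3 above the base = 14.0/3 = 4.667 ft.

4.67 ft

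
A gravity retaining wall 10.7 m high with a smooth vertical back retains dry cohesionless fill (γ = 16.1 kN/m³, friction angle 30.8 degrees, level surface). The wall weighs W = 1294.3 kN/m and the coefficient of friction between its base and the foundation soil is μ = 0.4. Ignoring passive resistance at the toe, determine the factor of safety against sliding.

K_a = tan²(45° − 30.8°/2) = 0.3227.
P_a = ½K_aγH² = 0.5×0.3227×16.1×10.7² = 297.4 kN/m, acting at H/3 = 3.567 m above the base.
FS_sliding = μW / P_a = 0.4×1294.3 / 297.4 = 1.741.

1.74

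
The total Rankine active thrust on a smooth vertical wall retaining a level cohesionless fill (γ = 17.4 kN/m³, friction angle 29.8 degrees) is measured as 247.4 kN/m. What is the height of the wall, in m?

K_a = 0.3360. P_a = ½ K_a γ H² ⇒ H = √(2P_a/(K_a γ)).
H = √(2×247.4/(0.3360×17.4)) = 9.199 m.

9.20 m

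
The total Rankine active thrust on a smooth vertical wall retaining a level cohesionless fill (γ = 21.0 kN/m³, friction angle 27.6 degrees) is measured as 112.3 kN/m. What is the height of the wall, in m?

5.40 m

K_a = 0.3668. P_a = ½ K_a γ H² ⇒ H = √(2P_a/(K_a γ)).
H = √(2×112.3/(0.3668×21.0)) = 5.400 m.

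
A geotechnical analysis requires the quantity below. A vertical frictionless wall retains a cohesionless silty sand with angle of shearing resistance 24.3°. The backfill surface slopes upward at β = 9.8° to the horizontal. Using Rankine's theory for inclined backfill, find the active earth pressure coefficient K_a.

0.443

K_a = cos β · (cos β − √(cos²β − cos²φ)) / (cos β + √(cos²β − cos²φ)).
cos β = 0.9854, cos φ = 0.9114, √(cos²β − cos²φ) = 0.3747.
K_a = 0.9854 × (0.9854 − 0.3747)/(0.9854 + 0.3747) = 0.4425.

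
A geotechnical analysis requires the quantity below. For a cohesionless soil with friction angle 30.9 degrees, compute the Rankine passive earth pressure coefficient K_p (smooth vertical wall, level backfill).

3.11

K_p = (1 + sin φ)/(1 − sin φ) = tan²(45° + 30.9°/2) = 3.111.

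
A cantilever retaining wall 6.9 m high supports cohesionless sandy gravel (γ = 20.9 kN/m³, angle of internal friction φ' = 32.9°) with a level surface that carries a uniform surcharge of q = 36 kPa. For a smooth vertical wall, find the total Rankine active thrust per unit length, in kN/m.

K_a = tan²(45° − φ/2) = 0.2960.
Soil triangle: ½ K_a γ H² = 0.5×0.2960×20.9×6.9² = 147.3 kN/m.
Surcharge rectangle: K_a q H = 0.2960×36×6.9 = 73.53 kN/m.
Total = 147.3 + 73.53 = 220.8 kN/m.

221 kN/m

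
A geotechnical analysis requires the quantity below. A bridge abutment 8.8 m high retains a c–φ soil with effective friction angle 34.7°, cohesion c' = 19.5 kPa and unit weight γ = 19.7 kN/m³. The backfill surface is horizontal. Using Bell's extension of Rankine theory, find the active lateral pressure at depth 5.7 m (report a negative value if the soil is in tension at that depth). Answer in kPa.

K_a = (1 − sin φ)/(1 + sin φ) = 0.2745.
σ_a = K_a γ z − 2c√K_a = 0.2745×19.7×5.7 − 2×19.5×0.5239 = 10.39 kPa.

10.4 kPa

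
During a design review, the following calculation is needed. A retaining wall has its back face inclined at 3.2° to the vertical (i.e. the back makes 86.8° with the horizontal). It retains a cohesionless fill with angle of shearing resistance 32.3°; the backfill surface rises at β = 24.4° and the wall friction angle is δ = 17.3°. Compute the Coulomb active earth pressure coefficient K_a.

K_a = sin²(α+φ) / [sin²α · sin(α−δ) · (1 + √{sin(φ+δ)sin(φ−β) / (sin(α−δ)sin(α+β))})²].
With α = 86.8°, φ = 32.3°, δ = 17.3°, β = 24.4°: K_a = 0.4512.

0.451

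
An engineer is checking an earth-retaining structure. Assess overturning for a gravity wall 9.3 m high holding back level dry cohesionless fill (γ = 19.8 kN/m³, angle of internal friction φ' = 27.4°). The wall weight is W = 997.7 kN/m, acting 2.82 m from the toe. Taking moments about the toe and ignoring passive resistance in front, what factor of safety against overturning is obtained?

2.87

K_a = tan²(45° − 27.4°/2) = 0.3697.
P_a = ½K_aγH² = 0.5×0.3697×19.8×9.3² = 316.5 kN/m, acting at H/3 = 3.100 m above the base.
Overturning moment M_o = P_a × H/3 = 316.5 × 3.100 = 981.3.
Resisting moment M_r = W × 2.82 = 997.7 × 2.82 = 2814.
FS_overturning = M_r/M_o = 2814/981.3 = 2.867.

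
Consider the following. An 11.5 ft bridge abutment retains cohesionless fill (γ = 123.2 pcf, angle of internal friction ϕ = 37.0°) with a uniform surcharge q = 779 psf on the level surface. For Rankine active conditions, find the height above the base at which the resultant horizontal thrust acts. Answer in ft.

4.84 ft

K_a = 0.2486.
Triangular part P₁ = ½K_aγH² = 2025 at H/3 = 3.833 ft; rectangular part P₂ = K_a q H = 2227 at H/2 = 5.750 ft.
ȳ = (P₁·3.833 + P₂·5.750)/(P₁+P₂) = 4.837 ft.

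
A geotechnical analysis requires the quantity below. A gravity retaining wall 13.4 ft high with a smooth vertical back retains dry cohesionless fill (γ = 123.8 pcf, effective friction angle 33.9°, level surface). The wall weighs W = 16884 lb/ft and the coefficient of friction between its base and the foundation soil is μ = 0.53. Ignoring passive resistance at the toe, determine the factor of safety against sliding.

K_a = tan²(45° − 33.9°/2) = 0.2839.
P_a = ½K_aγH² = 0.5×0.2839×123.8×13.4² = 3156 lb/ft, acting at H/3 = 4.467 ft above the base.
FS_sliding = μW / P_a = 0.53×16884 / 3156 = 2.836.

2.84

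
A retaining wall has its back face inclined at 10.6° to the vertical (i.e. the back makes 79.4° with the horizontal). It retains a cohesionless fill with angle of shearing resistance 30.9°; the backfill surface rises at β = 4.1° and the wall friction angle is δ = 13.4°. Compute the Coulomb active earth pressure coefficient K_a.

K_a = sin²(α+φ) / [sin²α · sin(α−δ) · (1 + √{sin(φ+δ)sin(φ−β) / (sin(α−δ)sin(α+β))})²].
With α = 79.4°, φ = 30.9°, δ = 13.4°, β = 4.1°: K_a = 0.3947.

0.395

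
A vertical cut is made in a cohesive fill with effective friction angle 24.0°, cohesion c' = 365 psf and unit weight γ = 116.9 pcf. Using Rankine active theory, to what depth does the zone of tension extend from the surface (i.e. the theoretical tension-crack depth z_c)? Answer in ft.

9.62 ft

K_a = tan²(45° − 24.0°/2) = 0.4217; √K_a = 0.6494.
The active pressure is zero where K_a γ z = 2c√K_a, so z_c = 2c/(γ√K_a) = 2×365/(116.9×0.6494) = 9.616 ft.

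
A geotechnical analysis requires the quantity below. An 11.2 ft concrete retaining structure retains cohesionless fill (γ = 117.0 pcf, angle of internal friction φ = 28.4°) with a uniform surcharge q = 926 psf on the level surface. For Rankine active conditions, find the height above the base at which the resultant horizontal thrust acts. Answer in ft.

4.83 ft

K_a = 0.3554.
Triangular part P₁ = ½K_aγH² = 2608 at H/3 = 3.733 ft; rectangular part P₂ = K_a q H = 3685 at H/2 = 5.600 ft.
ȳ = (P₁·3.733 + P₂·5.600)/(P₁+P₂) = 4.827 ft.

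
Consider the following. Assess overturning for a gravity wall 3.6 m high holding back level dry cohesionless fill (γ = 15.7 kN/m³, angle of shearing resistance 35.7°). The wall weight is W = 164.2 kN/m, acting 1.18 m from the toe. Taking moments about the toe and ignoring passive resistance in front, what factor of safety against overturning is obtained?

K_a = tan²(45° − 35.7°/2) = 0.2630.
P_a = ½K_aγH² = 0.5×0.2630×15.7×3.6² = 26.76 kN/m, acting at H/3 = 1.200 m above the base.
Overturning moment M_o = P_a × H/3 = 26.76 × 1.200 = 32.11.
Resisting moment M_r = W × 1.18 = 164.2 × 1.18 = 193.8.
FS_overturning = M_r/M_o = 193.8/32.11 = 6.035.

6.03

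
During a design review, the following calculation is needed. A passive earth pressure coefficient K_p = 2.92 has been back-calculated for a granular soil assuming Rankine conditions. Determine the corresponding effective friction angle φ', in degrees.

29.3°

K_p = (1+sin φ)/(1−sin φ) ⇒ sin φ = (K_p − 1)/(K_p + 1) = 0.4898.
φ = arcsin(0.4898) = 29.33°.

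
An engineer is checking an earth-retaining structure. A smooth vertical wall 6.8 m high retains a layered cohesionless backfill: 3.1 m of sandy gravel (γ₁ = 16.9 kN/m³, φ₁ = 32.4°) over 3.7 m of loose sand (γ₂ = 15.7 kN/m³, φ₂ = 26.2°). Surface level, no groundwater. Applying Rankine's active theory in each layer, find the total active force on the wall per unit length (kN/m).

141 kN/m

K_a1 = tan²(45°−32.4°/2) = 0.3022; K_a2 = tan²(45°−26.2°/2) = 0.3874.
Layer 1: σ at base = K_a1 γ₁ h₁ = 15.83 kPa; P₁ = ½×15.83×3.1 = 24.54.
Layer 2: σ_v at top = γ₁h₁ = 52.39; σ_h top = K_a2×52.39 = 20.30; σ_h base = K_a2×(52.39+15.7×3.7) = 42.80.
P₂ = ½(20.30+42.80)×3.7 = 116.7. Total P_a = 24.54+116.7 = 141.3 kN/m.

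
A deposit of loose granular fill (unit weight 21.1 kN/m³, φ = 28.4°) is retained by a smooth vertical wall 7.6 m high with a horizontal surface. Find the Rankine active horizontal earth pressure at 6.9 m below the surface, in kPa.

51.7 kPa

K_a = (1 − sin φ)/(1 + sin φ) = 0.3554.
σ_h = K_a γ z = 0.3554 × 21.1 × 6.9 = 51.74 kPa.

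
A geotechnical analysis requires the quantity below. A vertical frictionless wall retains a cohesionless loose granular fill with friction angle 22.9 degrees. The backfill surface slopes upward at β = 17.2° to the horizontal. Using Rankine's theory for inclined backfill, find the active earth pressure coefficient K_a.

0.555

K_a = cos β · (cos β − √(cos²β − cos²φ)) / (cos β + √(cos²β − cos²φ)).
cos β = 0.9553, cos φ = 0.9212, √(cos²β − cos²φ) = 0.2529.
K_a = 0.9553 × (0.9553 − 0.2529)/(0.9553 + 0.2529) = 0.5553.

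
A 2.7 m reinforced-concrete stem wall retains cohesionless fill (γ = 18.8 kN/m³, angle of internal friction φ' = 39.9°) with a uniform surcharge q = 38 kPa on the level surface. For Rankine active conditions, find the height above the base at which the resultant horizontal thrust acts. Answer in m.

1.17 m

K_a = 0.2184.
Triangular part P₁ = ½K_aγH² = 14.97 at H/3 = 0.9000 m; rectangular part P₂ = K_a q H = 22.41 at H/2 = 1.350 m.
ȳ = (P₁·0.9000 + P₂·1.350)/(P₁+P₂) = 1.170 m.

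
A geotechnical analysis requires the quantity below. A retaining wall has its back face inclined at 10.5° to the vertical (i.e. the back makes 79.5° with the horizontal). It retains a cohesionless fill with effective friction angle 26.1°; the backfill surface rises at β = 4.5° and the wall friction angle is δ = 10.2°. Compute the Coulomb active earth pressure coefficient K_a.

0.466

K_a = sin²(α+φ) / [sin²α · sin(α−δ) · (1 + √{sin(φ+δ)sin(φ−β) / (sin(α−δ)sin(α+β))})²].
With α = 79.5°, φ = 26.1°, δ = 10.2°, β = 4.5°: K_a = 0.4658.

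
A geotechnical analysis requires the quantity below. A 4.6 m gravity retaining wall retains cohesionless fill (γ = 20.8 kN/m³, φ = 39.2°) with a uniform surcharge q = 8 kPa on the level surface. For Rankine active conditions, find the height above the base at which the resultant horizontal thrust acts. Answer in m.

1.64 m

K_a = 0.2255.
Triangular part P₁ = ½K_aγH² = 49.62 at H/3 = 1.533 m; rectangular part P₂ = K_a q H = 8.297 at H/2 = 2.300 m.
ȳ = (P₁·1.533 + P₂·2.300)/(P₁+P₂) = 1.643 m.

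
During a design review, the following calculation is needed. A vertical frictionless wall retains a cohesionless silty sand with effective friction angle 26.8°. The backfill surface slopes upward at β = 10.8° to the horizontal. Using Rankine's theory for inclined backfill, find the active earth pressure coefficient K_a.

K_a = cos β · (cos β − √(cos²β − cos²φ)) / (cos β + √(cos²β − cos²φ)).
cos β = 0.9823, cos φ = 0.8926, √(cos²β − cos²φ) = 0.4101.
K_a = 0.9823 × (0.9823 − 0.4101)/(0.9823 + 0.4101) = 0.4037.

0.404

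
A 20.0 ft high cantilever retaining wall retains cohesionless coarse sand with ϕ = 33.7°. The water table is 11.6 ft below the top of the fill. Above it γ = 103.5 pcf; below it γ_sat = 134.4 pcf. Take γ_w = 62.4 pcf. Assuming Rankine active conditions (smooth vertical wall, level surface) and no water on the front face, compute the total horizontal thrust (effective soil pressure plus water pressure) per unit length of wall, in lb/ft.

7810 lb/ft

K_a = tan²(45° − φ/2) = 0.2863.
γ' = 134.4 − 62.4 = 72.00 pcf. Depth below WT = 8.4 ft.
σ'_h at WT = K_a γ d_w = 343.7 psf; at base = 343.7 + K_a γ' × 8.4 = 516.9 psf.
P₁ (0–11.6 ft) = ½×343.7×11.6 = 1994. P₂ (11.6–20.0 ft) = ½(343.7+516.9)×8.4 = 3615.
P_w = ½ γ_w h₂² = 0.5×62.4×8.4² = 2201. Total = 1994+3615+2201 = 7810 lb/ft.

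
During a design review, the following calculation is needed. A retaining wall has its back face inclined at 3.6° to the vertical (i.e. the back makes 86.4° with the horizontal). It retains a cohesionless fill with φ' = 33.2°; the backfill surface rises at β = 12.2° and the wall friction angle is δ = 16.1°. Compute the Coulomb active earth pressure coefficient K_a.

0.340

K_a = sin²(α+φ) / [sin²α · sin(α−δ) · (1 + √{sin(φ+δ)sin(φ−β) / (sin(α−δ)sin(α+β))})²].
With α = 86.4°, φ = 33.2°, δ = 16.1°, β = 12.2°: K_a = 0.3398.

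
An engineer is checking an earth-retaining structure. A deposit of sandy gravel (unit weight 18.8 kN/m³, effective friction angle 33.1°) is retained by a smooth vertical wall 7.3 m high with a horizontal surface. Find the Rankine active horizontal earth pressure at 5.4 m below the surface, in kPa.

K_a = (1 − sin φ)/(1 + sin φ) = 0.2936.
σ_h = K_a γ z = 0.2936 × 18.8 × 5.4 = 29.80 kPa.

29.8 kPa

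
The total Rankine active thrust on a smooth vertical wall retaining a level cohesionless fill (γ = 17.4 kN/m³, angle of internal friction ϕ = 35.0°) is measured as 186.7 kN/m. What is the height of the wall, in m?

K_a = 0.2710. P_a = ½ K_a γ H² ⇒ H = √(2P_a/(K_a γ)).
H = √(2×186.7/(0.2710×17.4)) = 8.899 m.

8.90 m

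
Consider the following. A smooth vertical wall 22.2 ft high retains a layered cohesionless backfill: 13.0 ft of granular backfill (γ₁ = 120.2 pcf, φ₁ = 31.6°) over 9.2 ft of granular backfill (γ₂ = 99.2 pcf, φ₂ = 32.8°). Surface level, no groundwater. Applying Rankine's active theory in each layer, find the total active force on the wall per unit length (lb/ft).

8690 lb/ft

K_a1 = tan²(45°−31.6°/2) = 0.3123; K_a2 = tan²(45°−32.8°/2) = 0.2973.
Layer 1: σ at base = K_a1 γ₁ h₁ = 488.1 psf; P₁ = ½×488.1×13.0 = 3172.
Layer 2: σ_v at top = γ₁h₁ = 1563; σ_h top = K_a2×1563 = 464.5; σ_h base = K_a2×(1563+99.2×9.2) = 735.8.
P₂ = ½(464.5+735.8)×9.2 = 5521. Total P_a = 3172+5521 = 8694 lb/ft.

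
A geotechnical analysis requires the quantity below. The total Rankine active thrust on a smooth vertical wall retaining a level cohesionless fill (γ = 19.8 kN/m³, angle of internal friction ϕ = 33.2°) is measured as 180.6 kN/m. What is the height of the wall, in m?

K_a = 0.2924. P_a = ½ K_a γ H² ⇒ H = √(2P_a/(K_a γ)).
H = √(2×180.6/(0.2924×19.8)) = 7.899 m.

7.90 m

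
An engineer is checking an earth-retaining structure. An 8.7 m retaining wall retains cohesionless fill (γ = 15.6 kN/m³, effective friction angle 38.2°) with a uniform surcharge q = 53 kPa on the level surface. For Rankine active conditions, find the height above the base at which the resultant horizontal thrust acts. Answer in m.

K_a = 0.2358.
Triangular part P₁ = ½K_aγH² = 139.2 at H/3 = 2.900 m; rectangular part P₂ = K_a q H = 108.7 at H/2 = 4.350 m.
ȳ = (P₁·2.900 + P₂·4.350)/(P₁+P₂) = 3.536 m.

3.54 m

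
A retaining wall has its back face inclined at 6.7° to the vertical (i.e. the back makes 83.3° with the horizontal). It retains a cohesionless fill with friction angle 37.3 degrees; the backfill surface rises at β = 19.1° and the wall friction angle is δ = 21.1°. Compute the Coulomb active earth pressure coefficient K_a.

K_a = sin²(α+φ) / [sin²α · sin(α−δ) · (1 + √{sin(φ+δ)sin(φ−β) / (sin(α−δ)sin(α+β))})²].
With α = 83.3°, φ = 37.3°, δ = 21.1°, β = 19.1°: K_a = 0.3512.

0.351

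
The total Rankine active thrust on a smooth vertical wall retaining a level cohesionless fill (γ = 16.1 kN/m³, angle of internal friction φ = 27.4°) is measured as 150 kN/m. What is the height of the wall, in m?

K_a = 0.3697. P_a = ½ K_a γ H² ⇒ H = √(2P_a/(K_a γ)).
H = √(2×150/(0.3697×16.1)) = 7.100 m.

7.10 m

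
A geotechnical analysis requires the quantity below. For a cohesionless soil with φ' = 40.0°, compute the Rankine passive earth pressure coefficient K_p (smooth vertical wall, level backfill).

4.60

K_p = (1 + sin φ)/(1 − sin φ) = tan²(45° + 40.0°/2) = 4.599.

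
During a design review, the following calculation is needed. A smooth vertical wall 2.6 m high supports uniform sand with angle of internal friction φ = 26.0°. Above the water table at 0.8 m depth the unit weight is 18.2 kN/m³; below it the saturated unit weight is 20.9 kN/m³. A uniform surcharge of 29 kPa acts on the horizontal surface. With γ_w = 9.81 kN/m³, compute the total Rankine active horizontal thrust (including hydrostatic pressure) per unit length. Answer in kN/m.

K_a = tan²(45° − φ/2) = 0.3905.
γ' = 20.9 − 9.81 = 11.09 kN/m³. h₂ = H − d_w = 1.8 m.
σ'_h: at surface K_a·q = 11.32; at WT K_a(q+γd_w) = 17.01; at base K_a(q+γd_w+γ'h₂) = 24.80 kPa.
P₁ = ½(11.32+17.01)×0.8 = 11.33; P₂ = ½(17.01+24.80)×1.8 = 37.63; P_w = ½γ_w h₂² = 15.89.
Total = 11.33+37.63+15.89 = 64.86 kN/m.

64.9 kN/m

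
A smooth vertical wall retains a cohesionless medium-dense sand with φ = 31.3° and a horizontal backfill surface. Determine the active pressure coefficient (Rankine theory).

0.316

K_a = tan²(45° − φ/2) = tan²(29.35°) = 0.3162.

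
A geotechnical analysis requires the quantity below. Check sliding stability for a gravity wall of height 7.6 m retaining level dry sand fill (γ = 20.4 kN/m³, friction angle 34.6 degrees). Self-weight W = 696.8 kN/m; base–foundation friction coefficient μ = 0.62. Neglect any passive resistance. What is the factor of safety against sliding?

2.66

K_a = tan²(45° − 34.6°/2) = 0.2756.
P_a = ½K_aγH² = 0.5×0.2756×20.4×7.6² = 162.4 kN/m, acting at H/3 = 2.533 m above the base.
FS_sliding = μW / P_a = 0.62×696.8 / 162.4 = 2.660.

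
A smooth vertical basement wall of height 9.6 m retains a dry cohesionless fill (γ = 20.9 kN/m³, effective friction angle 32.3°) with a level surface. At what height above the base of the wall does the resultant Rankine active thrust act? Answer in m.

3.20 m

K_a = 0.3035.
The pressure distribution is triangular, so the resultant acts at H/3 above the base = 9.6/3 = 3.200 m.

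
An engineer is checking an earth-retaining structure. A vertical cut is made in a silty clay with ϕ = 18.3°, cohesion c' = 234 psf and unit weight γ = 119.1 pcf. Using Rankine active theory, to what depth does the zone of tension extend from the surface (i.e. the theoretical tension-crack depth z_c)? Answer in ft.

5.44 ft

K_a = tan²(45° − 18.3°/2) = 0.5221; √K_a = 0.7226.
The active pressure is zero where K_a γ z = 2c√K_a, so z_c = 2c/(γ√K_a) = 2×234/(119.1×0.7226) = 5.438 ft.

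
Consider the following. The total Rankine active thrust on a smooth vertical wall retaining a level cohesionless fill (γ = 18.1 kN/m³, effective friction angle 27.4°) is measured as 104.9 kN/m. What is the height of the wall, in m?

5.60 m

K_a = 0.3697. P_a = ½ K_a γ H² ⇒ H = √(2P_a/(K_a γ)).
H = √(2×104.9/(0.3697×18.1)) = 5.600 m.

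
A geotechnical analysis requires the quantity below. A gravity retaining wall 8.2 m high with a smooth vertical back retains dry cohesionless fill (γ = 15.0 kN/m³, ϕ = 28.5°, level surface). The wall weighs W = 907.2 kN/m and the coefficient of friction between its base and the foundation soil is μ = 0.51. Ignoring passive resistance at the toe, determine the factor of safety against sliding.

2.59

K_a = tan²(45° − 28.5°/2) = 0.3540.
P_a = ½K_aγH² = 0.5×0.3540×15.0×8.2² = 178.5 kN/m, acting at H/3 = 2.733 m above the base.
FS_sliding = μW / P_a = 0.51×907.2 / 178.5 = 2.592.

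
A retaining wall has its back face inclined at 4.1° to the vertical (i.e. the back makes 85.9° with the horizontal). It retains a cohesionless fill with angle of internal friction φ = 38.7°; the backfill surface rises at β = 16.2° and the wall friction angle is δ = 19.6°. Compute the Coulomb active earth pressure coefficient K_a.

K_a = sin²(α+φ) / [sin²α · sin(α−δ) · (1 + √{sin(φ+δ)sin(φ−β) / (sin(α−δ)sin(α+β))})²].
With α = 85.9°, φ = 38.7°, δ = 19.6°, β = 16.2°: K_a = 0.2894.

0.289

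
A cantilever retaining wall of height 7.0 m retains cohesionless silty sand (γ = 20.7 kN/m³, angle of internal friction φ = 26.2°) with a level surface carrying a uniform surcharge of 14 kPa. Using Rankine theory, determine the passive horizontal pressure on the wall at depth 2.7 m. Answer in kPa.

K_p = (1 + sin φ)/(1 − sin φ) = 2.581.
σ_v = γz + q = 20.7 × 2.7 + 14 = 69.89 kPa.
σ_h = K_p σ_v = 2.581 × 69.89 = 180.4 kPa.

180 kPa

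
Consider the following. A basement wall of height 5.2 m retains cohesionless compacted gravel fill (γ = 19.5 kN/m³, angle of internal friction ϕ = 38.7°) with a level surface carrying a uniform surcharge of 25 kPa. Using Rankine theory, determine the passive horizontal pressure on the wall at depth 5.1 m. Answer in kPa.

540 kPa

K_p = (1 + sin φ)/(1 − sin φ) = 4.337.
σ_v = γz + q = 19.5 × 5.1 + 25 = 124.4 kPa.
σ_h = K_p σ_v = 4.337 × 124.4 = 539.7 kPa.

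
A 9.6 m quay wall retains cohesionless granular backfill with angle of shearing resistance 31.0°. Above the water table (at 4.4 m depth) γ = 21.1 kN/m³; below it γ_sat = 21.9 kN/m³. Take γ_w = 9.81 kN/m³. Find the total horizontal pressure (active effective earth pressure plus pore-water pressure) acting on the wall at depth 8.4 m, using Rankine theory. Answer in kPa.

K_a = (1 − sin φ)/(1 + sin φ) = 0.3201.
γ' = 21.9 − 9.81 = 12.09 kN/m³.
Effective vertical stress at 8.4 m: σ'_v = 21.1×4.4 + 12.09×4.00 = 141.2 kPa.
σ'_h = K_a σ'_v = 0.3201 × 141.2 = 45.20 kPa; u = γ_w × 4.00 = 39.24 kPa.
Total σ_h = 45.20 + 39.24 = 84.44 kPa.

84.4 kPa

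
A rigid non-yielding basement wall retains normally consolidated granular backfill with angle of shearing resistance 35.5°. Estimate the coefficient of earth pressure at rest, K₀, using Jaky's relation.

K₀ = 1 − sin φ' = 1 − sin 35.5° = 0.4193.

0.419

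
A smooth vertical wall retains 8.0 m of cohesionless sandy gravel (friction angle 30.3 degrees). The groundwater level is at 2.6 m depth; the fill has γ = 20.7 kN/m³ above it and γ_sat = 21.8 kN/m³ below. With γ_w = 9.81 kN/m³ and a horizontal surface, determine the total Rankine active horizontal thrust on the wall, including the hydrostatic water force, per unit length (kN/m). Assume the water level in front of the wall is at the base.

319 kN/m

K_a = tan²(45° − φ/2) = 0.3293.
γ' = 21.8 − 9.81 = 11.99 kN/m³. Depth below WT = 5.4 m.
σ'_h at WT = K_a γ d_w = 17.72 kPa; at base = 17.72 + K_a γ' × 5.4 = 39.05 kPa.
P₁ (0–2.6 m) = ½×17.72×2.6 = 23.04. P₂ (2.6–8.0 m) = ½(17.72+39.05)×5.4 = 153.3.
P_w = ½ γ_w h₂² = 0.5×9.81×5.4² = 143.0. Total = 23.04+153.3+143.0 = 319.4 kN/m.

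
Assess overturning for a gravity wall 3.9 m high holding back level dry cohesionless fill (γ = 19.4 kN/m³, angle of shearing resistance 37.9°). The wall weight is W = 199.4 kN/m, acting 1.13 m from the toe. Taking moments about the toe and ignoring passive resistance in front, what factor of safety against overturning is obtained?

4.92

K_a = tan²(45° − 37.9°/2) = 0.2389.
P_a = ½K_aγH² = 0.5×0.2389×19.4×3.9² = 35.25 kN/m, acting at H/3 = 1.300 m above the base.
Overturning moment M_o = P_a × H/3 = 35.25 × 1.300 = 45.83.
Resisting moment M_r = W × 1.13 = 199.4 × 1.13 = 225.3.
FS_overturning = M_r/M_o = 225.3/45.83 = 4.917.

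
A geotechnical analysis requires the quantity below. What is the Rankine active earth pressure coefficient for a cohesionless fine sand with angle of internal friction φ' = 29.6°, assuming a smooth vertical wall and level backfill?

K_a = (1 − sin φ)/(1 + sin φ) = (1 − sin 29.6°)/(1 + sin 29.6°) = 0.3387.

0.339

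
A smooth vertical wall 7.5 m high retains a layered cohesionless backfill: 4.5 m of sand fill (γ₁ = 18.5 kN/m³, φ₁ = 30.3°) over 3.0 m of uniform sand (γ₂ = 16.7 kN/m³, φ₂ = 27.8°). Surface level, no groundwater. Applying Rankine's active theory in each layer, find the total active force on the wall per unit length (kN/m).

K_a1 = tan²(45°−30.3°/2) = 0.3293; K_a2 = tan²(45°−27.8°/2) = 0.3639.
Layer 1: σ at base = K_a1 γ₁ h₁ = 27.42 kPa; P₁ = ½×27.42×4.5 = 61.69.
Layer 2: σ_v at top = γ₁h₁ = 83.25; σ_h top = K_a2×83.25 = 30.29; σ_h base = K_a2×(83.25+16.7×3.0) = 48.53.
P₂ = ½(30.29+48.53)×3.0 = 118.2. Total P_a = 61.69+118.2 = 179.9 kN/m.

180 kN/m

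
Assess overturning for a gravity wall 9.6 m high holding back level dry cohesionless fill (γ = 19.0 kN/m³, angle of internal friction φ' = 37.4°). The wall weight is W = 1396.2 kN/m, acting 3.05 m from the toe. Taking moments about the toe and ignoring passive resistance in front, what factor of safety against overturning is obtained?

K_a = tan²(45° − 37.4°/2) = 0.2443.
P_a = ½K_aγH² = 0.5×0.2443×19.0×9.6² = 213.9 kN/m, acting at H/3 = 3.200 m above the base.
Overturning moment M_o = P_a × H/3 = 213.9 × 3.200 = 684.3.
Resisting moment M_r = W × 3.05 = 1396.2 × 3.05 = 4258.
FS_overturning = M_r/M_o = 4258/684.3 = 6.223.

6.22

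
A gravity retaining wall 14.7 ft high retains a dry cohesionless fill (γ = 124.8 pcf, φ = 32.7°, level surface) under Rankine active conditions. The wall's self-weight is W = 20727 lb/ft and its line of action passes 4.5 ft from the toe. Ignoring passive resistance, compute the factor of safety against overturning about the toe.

K_a = tan²(45° − 32.7°/2) = 0.2985.
P_a = ½K_aγH² = 0.5×0.2985×124.8×14.7² = 4025 lb/ft, acting at H/3 = 4.900 ft above the base.
Overturning moment M_o = P_a × H/3 = 4025 × 4.900 = 19720.
Resisting moment M_r = W × 4.5 = 20727 × 4.5 = 93270.
FS_overturning = M_r/M_o = 93270/19720 = 4.729.

4.73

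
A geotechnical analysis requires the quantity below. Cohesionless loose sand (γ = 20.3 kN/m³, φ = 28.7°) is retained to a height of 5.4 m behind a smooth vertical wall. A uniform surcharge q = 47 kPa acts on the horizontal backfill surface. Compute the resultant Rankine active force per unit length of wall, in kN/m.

193 kN/m

K_a = tan²(45° − φ/2) = 0.3511.
Soil triangle: ½ K_a γ H² = 0.5×0.3511×20.3×5.4² = 103.9 kN/m.
Surcharge rectangle: K_a q H = 0.3511×47×5.4 = 89.12 kN/m.
Total = 103.9 + 89.12 = 193.1 kN/m.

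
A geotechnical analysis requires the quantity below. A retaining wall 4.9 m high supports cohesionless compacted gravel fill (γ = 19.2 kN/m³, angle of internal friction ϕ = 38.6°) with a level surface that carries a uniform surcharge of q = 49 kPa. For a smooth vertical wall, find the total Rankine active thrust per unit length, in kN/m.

K_a = tan²(45° − φ/2) = 0.2316.
Soil triangle: ½ K_a γ H² = 0.5×0.2316×19.2×4.9² = 53.39 kN/m.
Surcharge rectangle: K_a q H = 0.2316×49×4.9 = 55.61 kN/m.
Total = 53.39 + 55.61 = 109.0 kN/m.

109 kN/m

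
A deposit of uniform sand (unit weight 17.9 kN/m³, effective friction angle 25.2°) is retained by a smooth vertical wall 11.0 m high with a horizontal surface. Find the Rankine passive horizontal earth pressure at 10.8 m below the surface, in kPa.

K_p = (1 + sin φ)/(1 − sin φ) = 2.483.
σ_h = K_p γ z = 2.483 × 17.9 × 10.8 = 480.0 kPa.

480 kPa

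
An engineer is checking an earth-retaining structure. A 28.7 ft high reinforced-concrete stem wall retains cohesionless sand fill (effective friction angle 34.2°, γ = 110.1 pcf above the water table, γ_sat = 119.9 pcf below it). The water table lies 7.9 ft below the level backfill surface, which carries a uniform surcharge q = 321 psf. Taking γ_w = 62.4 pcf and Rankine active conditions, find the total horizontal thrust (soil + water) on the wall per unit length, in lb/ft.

K_a = tan²(45° − φ/2) = 0.2803.
γ' = 119.9 − 62.4 = 57.50 pcf. h₂ = H − d_w = 20.8 ft.
σ'_h: at surface K_a·q = 89.99; at WT K_a(q+γd_w) = 333.8; at base K_a(q+γd_w+γ'h₂) = 669.1 psf.
P₁ = ½(89.99+333.8)×7.9 = 1674; P₂ = ½(333.8+669.1)×20.8 = 10430; P_w = ½γ_w h₂² = 13500.
Total = 1674+10430+13500 = 25600 lb/ft.

25600 lb/ft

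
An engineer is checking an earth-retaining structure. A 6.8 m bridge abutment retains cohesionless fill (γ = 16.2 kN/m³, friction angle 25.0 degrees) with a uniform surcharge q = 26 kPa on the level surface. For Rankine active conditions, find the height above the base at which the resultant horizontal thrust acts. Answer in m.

K_a = 0.4059.
Triangular part P₁ = ½K_aγH² = 152.0 at H/3 = 2.267 m; rectangular part P₂ = K_a q H = 71.76 at H/2 = 3.400 m.
ȳ = (P₁·2.267 + P₂·3.400)/(P₁+P₂) = 2.630 m.

2.63 m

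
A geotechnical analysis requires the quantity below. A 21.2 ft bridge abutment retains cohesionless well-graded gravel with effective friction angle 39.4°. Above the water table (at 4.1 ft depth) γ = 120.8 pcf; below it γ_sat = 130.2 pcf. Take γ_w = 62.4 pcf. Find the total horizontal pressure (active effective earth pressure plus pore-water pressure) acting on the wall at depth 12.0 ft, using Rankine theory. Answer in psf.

K_a = (1 − sin φ)/(1 + sin φ) = 0.2234.
γ' = 130.2 − 62.4 = 67.80 pcf.
Effective vertical stress at 12.0 ft: σ'_v = 120.8×4.1 + 67.80×7.90 = 1031 psf.
σ'_h = K_a σ'_v = 0.2234 × 1031 = 230.3 psf; u = γ_w × 7.90 = 493.0 psf.
Total σ_h = 230.3 + 493.0 = 723.3 psf.

723 psf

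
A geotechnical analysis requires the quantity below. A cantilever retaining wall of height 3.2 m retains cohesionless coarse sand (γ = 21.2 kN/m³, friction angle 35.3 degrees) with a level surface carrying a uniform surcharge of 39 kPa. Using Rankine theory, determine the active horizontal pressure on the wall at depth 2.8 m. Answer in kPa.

K_a = (1 − sin φ)/(1 + sin φ) = 0.2675.
σ_v = γz + q = 21.2 × 2.8 + 39 = 98.36 kPa.
σ_h = K_a σ_v = 0.2675 × 98.36 = 26.32 kPa.

26.3 kPa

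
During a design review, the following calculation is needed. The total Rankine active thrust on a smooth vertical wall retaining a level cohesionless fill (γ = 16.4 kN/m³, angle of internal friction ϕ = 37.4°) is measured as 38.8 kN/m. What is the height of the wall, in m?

4.40 m

K_a = 0.2443. P_a = ½ K_a γ H² ⇒ H = √(2P_a/(K_a γ)).
H = √(2×38.8/(0.2443×16.4)) = 4.401 m.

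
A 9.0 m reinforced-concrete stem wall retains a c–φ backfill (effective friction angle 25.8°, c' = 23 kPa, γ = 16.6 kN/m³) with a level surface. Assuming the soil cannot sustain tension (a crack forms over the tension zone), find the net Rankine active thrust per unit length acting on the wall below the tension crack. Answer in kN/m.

K_a = 0.3935; √K_a = 0.6273.
Tension-crack depth z_c = 2c/(γ√K_a) = 2×23/(16.6×0.6273) = 4.417 m.
σ_a at base = K_a γ H − 2c√K_a = 0.3935×16.6×9.0 − 2×23×0.6273 = 29.93 kPa.
P_a = ½ × 29.93 × (H − z_c) = 0.5×29.93×4.583 = 68.59 kN/m.

68.6 kN/m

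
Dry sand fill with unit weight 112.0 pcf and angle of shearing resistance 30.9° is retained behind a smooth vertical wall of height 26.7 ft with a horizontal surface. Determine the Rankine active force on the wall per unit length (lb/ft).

12800 lb/ft

K_a = tan²(45° − φ/2) = 0.3214.
P_a = ½ K_a γ H² = 0.5 × 0.3214 × 112.0 × 26.7² = 12830 lb/ft.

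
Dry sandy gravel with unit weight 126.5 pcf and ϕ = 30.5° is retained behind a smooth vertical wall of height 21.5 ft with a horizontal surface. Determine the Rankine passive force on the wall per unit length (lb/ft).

K_p = tan²(45° + φ/2) = 3.061.
P_p = ½ K_p γ H² = 0.5 × 3.061 × 126.5 × 21.5² = 89500 lb/ft.

89500 lb/ft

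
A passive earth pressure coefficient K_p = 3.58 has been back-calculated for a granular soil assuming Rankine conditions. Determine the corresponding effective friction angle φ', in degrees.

34.3°

K_p = (1+sin φ)/(1−sin φ) ⇒ sin φ = (K_p − 1)/(K_p + 1) = 0.5633.
φ = arcsin(0.5633) = 34.29°.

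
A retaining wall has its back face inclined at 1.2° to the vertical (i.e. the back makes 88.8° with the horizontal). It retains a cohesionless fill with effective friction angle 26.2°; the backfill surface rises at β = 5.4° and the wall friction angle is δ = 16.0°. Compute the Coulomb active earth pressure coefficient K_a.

K_a = sin²(α+φ) / [sin²α · sin(α−δ) · (1 + √{sin(φ+δ)sin(φ−β) / (sin(α−δ)sin(α+β))})²].
With α = 88.8°, φ = 26.2°, δ = 16.0°, β = 5.4°: K_a = 0.3821.

0.382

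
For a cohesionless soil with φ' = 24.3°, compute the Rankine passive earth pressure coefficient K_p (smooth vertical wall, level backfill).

2.40

K_p = (1 + sin φ)/(1 − sin φ) = tan²(45° + 24.3°/2) = 2.399.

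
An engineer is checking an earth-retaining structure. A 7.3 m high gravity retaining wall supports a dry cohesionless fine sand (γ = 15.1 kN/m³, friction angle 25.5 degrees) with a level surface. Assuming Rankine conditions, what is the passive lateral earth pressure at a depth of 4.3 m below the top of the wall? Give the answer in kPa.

163 kPa

K_p = (1 + sin φ)/(1 − sin φ) = 2.512.
σ_h = K_p γ z = 2.512 × 15.1 × 4.3 = 163.1 kPa.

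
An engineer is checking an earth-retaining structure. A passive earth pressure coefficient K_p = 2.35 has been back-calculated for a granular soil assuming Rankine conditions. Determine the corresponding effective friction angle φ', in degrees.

K_p = (1+sin φ)/(1−sin φ) ⇒ sin φ = (K_p − 1)/(K_p + 1) = 0.4030.
φ = arcsin(0.4030) = 23.76°.

23.8°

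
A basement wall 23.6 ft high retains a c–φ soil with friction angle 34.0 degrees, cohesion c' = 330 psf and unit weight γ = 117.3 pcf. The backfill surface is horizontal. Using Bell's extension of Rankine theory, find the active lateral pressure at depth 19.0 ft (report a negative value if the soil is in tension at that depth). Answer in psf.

279 psf

K_a = (1 − sin φ)/(1 + sin φ) = 0.2827.
σ_a = K_a γ z − 2c√K_a = 0.2827×117.3×19.0 − 2×330×0.5317 = 279.2 psf.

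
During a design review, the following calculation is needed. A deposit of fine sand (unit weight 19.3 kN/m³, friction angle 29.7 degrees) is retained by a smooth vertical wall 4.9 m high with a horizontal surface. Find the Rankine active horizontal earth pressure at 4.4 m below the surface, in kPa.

28.7 kPa

K_a = (1 − sin φ)/(1 + sin φ) = 0.3374.
σ_h = K_a γ z = 0.3374 × 19.3 × 4.4 = 28.65 kPa.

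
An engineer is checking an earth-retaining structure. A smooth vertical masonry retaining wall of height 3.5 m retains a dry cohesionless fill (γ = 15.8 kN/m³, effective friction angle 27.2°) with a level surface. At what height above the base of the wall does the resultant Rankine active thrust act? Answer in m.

K_a = 0.3726.
The pressure distribution is triangular, so the resultant acts at H/3 above the base = 3.5/3 = 1.167 m.

1.17 m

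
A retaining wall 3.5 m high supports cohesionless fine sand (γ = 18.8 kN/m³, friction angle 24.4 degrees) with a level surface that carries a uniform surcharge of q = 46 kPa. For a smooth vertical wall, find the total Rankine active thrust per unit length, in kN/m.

K_a = tan²(45° − φ/2) = 0.4153.
Soil triangle: ½ K_a γ H² = 0.5×0.4153×18.8×3.5² = 47.82 kN/m.
Surcharge rectangle: K_a q H = 0.4153×46×3.5 = 66.87 kN/m.
Total = 47.82 + 66.87 = 114.7 kN/m.

115 kN/m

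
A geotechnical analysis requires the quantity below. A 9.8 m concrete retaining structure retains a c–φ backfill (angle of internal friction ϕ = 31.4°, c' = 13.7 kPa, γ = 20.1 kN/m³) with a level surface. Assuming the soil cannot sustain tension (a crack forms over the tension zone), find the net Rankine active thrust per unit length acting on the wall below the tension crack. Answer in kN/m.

172 kN/m

K_a = 0.3149; √K_a = 0.5612.
Tension-crack depth z_c = 2c/(γ√K_a) = 2×13.7/(20.1×0.5612) = 2.429 m.
σ_a at base = K_a γ H − 2c√K_a = 0.3149×20.1×9.8 − 2×13.7×0.5612 = 46.66 kPa.
P_a = ½ × 46.66 × (H − z_c) = 0.5×46.66×7.371 = 171.9 kN/m.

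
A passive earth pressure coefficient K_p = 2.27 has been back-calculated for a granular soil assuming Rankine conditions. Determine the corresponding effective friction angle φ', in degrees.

K_p = (1+sin φ)/(1−sin φ) ⇒ sin φ = (K_p − 1)/(K_p + 1) = 0.3884.
φ = arcsin(0.3884) = 22.85°.

22.9°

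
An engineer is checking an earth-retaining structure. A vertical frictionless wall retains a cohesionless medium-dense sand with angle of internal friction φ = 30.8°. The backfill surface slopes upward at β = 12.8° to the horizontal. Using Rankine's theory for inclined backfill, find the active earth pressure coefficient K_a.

K_a = cos β · (cos β − √(cos²β − cos²φ)) / (cos β + √(cos²β − cos²φ)).
cos β = 0.9751, cos φ = 0.8590, √(cos²β − cos²φ) = 0.4616.
K_a = 0.9751 × (0.9751 − 0.4616)/(0.9751 + 0.4616) = 0.3485.

0.349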